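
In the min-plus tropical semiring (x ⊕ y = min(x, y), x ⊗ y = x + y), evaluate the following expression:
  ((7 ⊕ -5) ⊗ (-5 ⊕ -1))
((7 ⊕ -5) ⊗ (-5 ⊕ -1)) = -10

Expand innermost to outermost. Recall ⊕ takes the minimum of its arguments and ⊗ takes their sum. Working out the expression ((7 ⊕ -5) ⊗ (-5 ⊕ -1)) gives -10.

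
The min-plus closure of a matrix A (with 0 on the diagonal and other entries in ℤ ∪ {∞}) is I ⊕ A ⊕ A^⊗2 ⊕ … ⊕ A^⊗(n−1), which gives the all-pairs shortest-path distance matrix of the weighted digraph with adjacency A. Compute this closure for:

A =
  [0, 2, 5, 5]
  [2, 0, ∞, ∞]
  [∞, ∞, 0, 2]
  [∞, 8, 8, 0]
Closure =
  [0, 2, 5, 5]
  [2, 0, 7, 7]
  [12, 10, 0, 2]
  [10, 8, 8, 0]

This is the Floyd-Warshall all-pairs shortest-path computation. For each intermediate vertex k = 0, 1, …, 3, update dist[i][j] ← min(dist[i][j], dist[i][k] + dist[k][j]). The final matrix gives, for each (i, j), the minimum total weight of any directed path from i to j (possibly empty when i = j).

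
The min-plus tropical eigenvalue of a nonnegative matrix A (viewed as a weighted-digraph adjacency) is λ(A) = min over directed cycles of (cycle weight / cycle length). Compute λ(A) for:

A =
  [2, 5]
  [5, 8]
λ(A) = 2

Enumerate directed cycles and compute their means (weight / length). Sample:
  cycle 0 → 0: weight = 2, length = 1, mean = 2/1 ≈ 2.000
  cycle 1 → 1: weight = 8, length = 1, mean = 8/1 ≈ 8.000
  cycle 0 → 1 → 0: weight = 10, length = 2, mean = 10/2 ≈ 5.000
  cycle 1 → 0 → 1: weight = 10, length = 2, mean = 10/2 ≈ 5.000
Minimum mean = 2.000, attained e.g. along the cycle 0 → 0 with weight 2 and length 1. So λ(A) = 2/1 = 2.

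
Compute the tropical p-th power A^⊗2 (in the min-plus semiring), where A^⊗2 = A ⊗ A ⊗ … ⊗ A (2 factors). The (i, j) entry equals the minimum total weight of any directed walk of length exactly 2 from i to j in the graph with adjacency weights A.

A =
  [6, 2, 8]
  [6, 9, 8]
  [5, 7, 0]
A^⊗2 =
  [8, 8, 8]
  [12, 8, 8]
  [5, 7, 0]

Each entry (A^⊗2)_ij equals the minimum over all length-2 walks i = v_0 → v_1 → … → v_2 = j of Σ_t A[v_t][v_{t+1}]. For example, for (i, j) = (0, 2) we minimise over 3 possible intermediate vertex sequences; the minimum is 8, attained along the walk 0 → 2 → 2.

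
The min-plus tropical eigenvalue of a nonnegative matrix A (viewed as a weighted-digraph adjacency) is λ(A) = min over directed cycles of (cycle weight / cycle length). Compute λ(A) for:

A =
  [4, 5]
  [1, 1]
λ(A) = 1

Enumerate directed cycles and compute their means (weight / length). Sample:
  cycle 0 → 0: weight = 4, length = 1, mean = 4/1 ≈ 4.000
  cycle 1 → 1: weight = 1, length = 1, mean = 1/1 ≈ 1.000
  cycle 0 → 1 → 0: weight = 6, length = 2, mean = 6/2 ≈ 3.000
  cycle 1 → 0 → 1: weight = 6, length = 2, mean = 6/2 ≈ 3.000
Minimum mean = 1.000, attained e.g. along the cycle 1 → 1 with weight 1 and length 1. So λ(A) = 1/1 = 1.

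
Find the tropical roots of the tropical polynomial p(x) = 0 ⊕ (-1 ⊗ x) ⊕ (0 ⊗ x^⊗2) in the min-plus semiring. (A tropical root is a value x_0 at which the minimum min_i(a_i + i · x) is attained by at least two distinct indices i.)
Roots: {-1, 1}

Each tropical root is a break point of the lower envelope of the lines y = a_i + i · x (there are 3 lines, with slopes 0, 1, ..., 2). Only the lines that attain the minimum somewhere contribute to roots; other lines are dominated. Here the surviving (envelope) indices are i = 2, i = 1, i = 0.
Intersections between consecutive envelope lines give the roots: for adjacent envelope indices i < j the intersection is x = (a_i − a_j) / (j − i). Reading off the sorted break points: {-1, 1}.
Verification: at each break x_0, at least two indices attain the minimum of min_i(a_i + i · x_0).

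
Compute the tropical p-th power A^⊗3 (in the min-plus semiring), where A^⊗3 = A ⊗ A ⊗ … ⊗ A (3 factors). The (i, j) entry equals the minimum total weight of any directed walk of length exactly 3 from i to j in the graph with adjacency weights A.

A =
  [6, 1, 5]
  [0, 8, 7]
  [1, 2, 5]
A^⊗3 =
  [7, 2, 6]
  [1, 7, 8]
  [2, 3, 7]

Each entry (A^⊗3)_ij equals the minimum over all length-3 walks i = v_0 → v_1 → … → v_3 = j of Σ_t A[v_t][v_{t+1}]. For example, for (i, j) = (0, 2) we minimise over 9 possible intermediate vertex sequences; the minimum is 6, attained along the walk 0 → 1 → 0 → 2.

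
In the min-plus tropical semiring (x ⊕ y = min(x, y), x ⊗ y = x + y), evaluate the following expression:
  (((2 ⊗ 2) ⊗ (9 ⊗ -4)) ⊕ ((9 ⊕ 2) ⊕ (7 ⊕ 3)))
(((2 ⊗ 2) ⊗ (9 ⊗ -4)) ⊕ ((9 ⊕ 2) ⊕ (7 ⊕ 3))) = 2

Expand innermost to outermost. Recall ⊕ takes the minimum of its arguments and ⊗ takes their sum. Working out the expression (((2 ⊗ 2) ⊗ (9 ⊗ -4)) ⊕ ((9 ⊕ 2) ⊕ (7 ⊕ 3))) gives 2.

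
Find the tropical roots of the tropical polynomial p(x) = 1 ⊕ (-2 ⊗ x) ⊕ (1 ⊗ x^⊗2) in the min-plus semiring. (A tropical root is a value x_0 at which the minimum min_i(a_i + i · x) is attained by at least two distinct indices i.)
Roots: {-3, 3}

Each tropical root is a break point of the lower envelope of the lines y = a_i + i · x (there are 3 lines, with slopes 0, 1, ..., 2). Only the lines that attain the minimum somewhere contribute to roots; other lines are dominated. Here the surviving (envelope) indices are i = 2, i = 1, i = 0.
Intersections between consecutive envelope lines give the roots: for adjacent envelope indices i < j the intersection is x = (a_i − a_j) / (j − i). Reading off the sorted break points: {-3, 3}.
Verification: at each break x_0, at least two indices attain the minimum of min_i(a_i + i · x_0).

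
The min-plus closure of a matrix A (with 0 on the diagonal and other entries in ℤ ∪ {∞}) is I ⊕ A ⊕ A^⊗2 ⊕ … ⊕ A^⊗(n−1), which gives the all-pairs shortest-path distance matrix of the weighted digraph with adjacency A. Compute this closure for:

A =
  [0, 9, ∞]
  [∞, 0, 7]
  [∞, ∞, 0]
Closure =
  [0, 9, 16]
  [∞, 0, 7]
  [∞, ∞, 0]

This is the Floyd-Warshall all-pairs shortest-path computation. For each intermediate vertex k = 0, 1, …, 2, update dist[i][j] ← min(dist[i][j], dist[i][k] + dist[k][j]). The final matrix gives, for each (i, j), the minimum total weight of any directed path from i to j (possibly empty when i = j).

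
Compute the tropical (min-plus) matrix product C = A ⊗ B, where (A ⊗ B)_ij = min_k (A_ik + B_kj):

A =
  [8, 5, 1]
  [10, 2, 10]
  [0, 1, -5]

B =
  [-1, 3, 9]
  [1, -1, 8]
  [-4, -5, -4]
A ⊗ B =
  [-3, -4, -3]
  [3, 1, 6]
  [-9, -10, -9]

Apply the min-plus product entry-by-entry:
  C[0][0] = min over k of (A[0][0] + B[0][0] = 8 + -1 = 7, A[0][1] + B[1][0] = 5 + 1 = 6, A[0][2] + B[2][0] = 1 + -4 = -3) = -3 (attained at k = 2)
  C[0][1] = min over k of (A[0][0] + B[0][1] = 8 + 3 = 11, A[0][1] + B[1][1] = 5 + -1 = 4, A[0][2] + B[2][1] = 1 + -5 = -4) = -4 (attained at k = 2)
  C[0][2] = min over k of (A[0][0] + B[0][2] = 8 + 9 = 17, A[0][1] + B[1][2] = 5 + 8 = 13, A[0][2] + B[2][2] = 1 + -4 = -3) = -3 (attained at k = 2)
  C[1][0] = min over k of (A[1][0] + B[0][0] = 10 + -1 = 9, A[1][1] + B[1][0] = 2 + 1 = 3, A[1][2] + B[2][0] = 10 + -4 = 6) = 3 (attained at k = 1)
  C[1][1] = min over k of (A[1][0] + B[0][1] = 10 + 3 = 13, A[1][1] + B[1][1] = 2 + -1 = 1, A[1][2] + B[2][1] = 10 + -5 = 5) = 1 (attained at k = 1)
  C[1][2] = min over k of (A[1][0] + B[0][2] = 10 + 9 = 19, A[1][1] + B[1][2] = 2 + 8 = 10, A[1][2] + B[2][2] = 10 + -4 = 6) = 6 (attained at k = 2)
  C[2][0] = min over k of (A[2][0] + B[0][0] = 0 + -1 = -1, A[2][1] + B[1][0] = 1 + 1 = 2, A[2][2] + B[2][0] = -5 + -4 = -9) = -9 (attained at k = 2)
  C[2][1] = min over k of (A[2][0] + B[0][1] = 0 + 3 = 3, A[2][1] + B[1][1] = 1 + -1 = 0, A[2][2] + B[2][1] = -5 + -5 = -10) = -10 (attained at k = 2)
  C[2][2] = min over k of (A[2][0] + B[0][2] = 0 + 9 = 9, A[2][1] + B[1][2] = 1 + 8 = 9, A[2][2] + B[2][2] = -5 + -4 = -9) = -9 (attained at k = 2)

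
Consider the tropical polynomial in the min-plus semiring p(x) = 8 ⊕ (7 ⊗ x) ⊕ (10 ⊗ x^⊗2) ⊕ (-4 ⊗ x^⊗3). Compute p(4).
p(4) = 8

A tropical monomial a ⊗ x^⊗i evaluates to a + i · x. Evaluating each term at x = 4:
  Term 0 contributes 8 + 0 · 4 = 8
  Term 1 contributes 7 + 1 · 4 = 11
  Term 2 contributes 10 + 2 · 4 = 18
  Term 3 contributes -4 + 3 · 4 = 8
p(4) = ⊕ of these = min[8, 11, 18, 8] = 8.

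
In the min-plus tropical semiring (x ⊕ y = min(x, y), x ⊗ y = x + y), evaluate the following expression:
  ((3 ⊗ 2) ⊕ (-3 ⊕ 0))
((3 ⊗ 2) ⊕ (-3 ⊕ 0)) = -3

Expand innermost to outermost. Recall ⊕ takes the minimum of its arguments and ⊗ takes their sum. Working out the expression ((3 ⊗ 2) ⊕ (-3 ⊕ 0)) gives -3.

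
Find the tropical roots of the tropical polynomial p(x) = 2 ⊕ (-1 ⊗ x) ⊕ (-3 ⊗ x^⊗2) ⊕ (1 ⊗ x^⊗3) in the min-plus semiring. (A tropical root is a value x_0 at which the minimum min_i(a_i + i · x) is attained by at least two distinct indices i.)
Roots: {-4, 2, 3}

Each tropical root is a break point of the lower envelope of the lines y = a_i + i · x (there are 4 lines, with slopes 0, 1, ..., 3). Only the lines that attain the minimum somewhere contribute to roots; other lines are dominated. Here the surviving (envelope) indices are i = 3, i = 2, i = 1, i = 0.
Intersections between consecutive envelope lines give the roots: for adjacent envelope indices i < j the intersection is x = (a_i − a_j) / (j − i). Reading off the sorted break points: {-4, 2, 3}.
Verification: at each break x_0, at least two indices attain the minimum of min_i(a_i + i · x_0).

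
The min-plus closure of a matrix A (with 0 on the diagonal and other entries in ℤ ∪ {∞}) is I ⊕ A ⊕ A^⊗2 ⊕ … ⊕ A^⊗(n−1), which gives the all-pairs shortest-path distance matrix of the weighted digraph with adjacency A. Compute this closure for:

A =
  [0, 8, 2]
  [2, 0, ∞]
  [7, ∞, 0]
Closure =
  [0, 8, 2]
  [2, 0, 4]
  [7, 15, 0]

This is the Floyd-Warshall all-pairs shortest-path computation. For each intermediate vertex k = 0, 1, …, 2, update dist[i][j] ← min(dist[i][j], dist[i][k] + dist[k][j]). The final matrix gives, for each (i, j), the minimum total weight of any directed path from i to j (possibly empty when i = j).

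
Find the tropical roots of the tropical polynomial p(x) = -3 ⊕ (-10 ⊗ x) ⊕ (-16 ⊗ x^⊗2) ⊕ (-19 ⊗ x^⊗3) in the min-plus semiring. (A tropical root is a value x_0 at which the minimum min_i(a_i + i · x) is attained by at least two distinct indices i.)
Roots: {3, 6, 7}

Each tropical root is a break point of the lower envelope of the lines y = a_i + i · x (there are 4 lines, with slopes 0, 1, ..., 3). Only the lines that attain the minimum somewhere contribute to roots; other lines are dominated. Here the surviving (envelope) indices are i = 3, i = 2, i = 1, i = 0.
Intersections between consecutive envelope lines give the roots: for adjacent envelope indices i < j the intersection is x = (a_i − a_j) / (j − i). Reading off the sorted break points: {3, 6, 7}.
Verification: at each break x_0, at least two indices attain the minimum of min_i(a_i + i · x_0).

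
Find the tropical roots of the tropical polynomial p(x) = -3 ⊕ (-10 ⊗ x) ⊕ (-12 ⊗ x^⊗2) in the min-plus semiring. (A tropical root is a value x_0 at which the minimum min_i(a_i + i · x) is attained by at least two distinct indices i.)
Roots: {2, 7}

Each tropical root is a break point of the lower envelope of the lines y = a_i + i · x (there are 3 lines, with slopes 0, 1, ..., 2). Only the lines that attain the minimum somewhere contribute to roots; other lines are dominated. Here the surviving (envelope) indices are i = 2, i = 1, i = 0.
Intersections between consecutive envelope lines give the roots: for adjacent envelope indices i < j the intersection is x = (a_i − a_j) / (j − i). Reading off the sorted break points: {2, 7}.
Verification: at each break x_0, at least two indices attain the minimum of min_i(a_i + i · x_0).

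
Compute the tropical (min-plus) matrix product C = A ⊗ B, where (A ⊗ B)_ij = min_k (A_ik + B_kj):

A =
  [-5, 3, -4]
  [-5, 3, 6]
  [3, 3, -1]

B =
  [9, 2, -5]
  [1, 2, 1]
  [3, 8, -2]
A ⊗ B =
  [-1, -3, -10]
  [4, -3, -10]
  [2, 5, -3]

Apply the min-plus product entry-by-entry:
  C[0][0] = min over k of (A[0][0] + B[0][0] = -5 + 9 = 4, A[0][1] + B[1][0] = 3 + 1 = 4, A[0][2] + B[2][0] = -4 + 3 = -1) = -1 (attained at k = 2)
  C[0][1] = min over k of (A[0][0] + B[0][1] = -5 + 2 = -3, A[0][1] + B[1][1] = 3 + 2 = 5, A[0][2] + B[2][1] = -4 + 8 = 4) = -3 (attained at k = 0)
  C[0][2] = min over k of (A[0][0] + B[0][2] = -5 + -5 = -10, A[0][1] + B[1][2] = 3 + 1 = 4, A[0][2] + B[2][2] = -4 + -2 = -6) = -10 (attained at k = 0)
  C[1][0] = min over k of (A[1][0] + B[0][0] = -5 + 9 = 4, A[1][1] + B[1][0] = 3 + 1 = 4, A[1][2] + B[2][0] = 6 + 3 = 9) = 4 (attained at k = 0)
  C[1][1] = min over k of (A[1][0] + B[0][1] = -5 + 2 = -3, A[1][1] + B[1][1] = 3 + 2 = 5, A[1][2] + B[2][1] = 6 + 8 = 14) = -3 (attained at k = 0)
  C[1][2] = min over k of (A[1][0] + B[0][2] = -5 + -5 = -10, A[1][1] + B[1][2] = 3 + 1 = 4, A[1][2] + B[2][2] = 6 + -2 = 4) = -10 (attained at k = 0)
  C[2][0] = min over k of (A[2][0] + B[0][0] = 3 + 9 = 12, A[2][1] + B[1][0] = 3 + 1 = 4, A[2][2] + B[2][0] = -1 + 3 = 2) = 2 (attained at k = 2)
  C[2][1] = min over k of (A[2][0] + B[0][1] = 3 + 2 = 5, A[2][1] + B[1][1] = 3 + 2 = 5, A[2][2] + B[2][1] = -1 + 8 = 7) = 5 (attained at k = 0)
  C[2][2] = min over k of (A[2][0] + B[0][2] = 3 + -5 = -2, A[2][1] + B[1][2] = 3 + 1 = 4, A[2][2] + B[2][2] = -1 + -2 = -3) = -3 (attained at k = 2)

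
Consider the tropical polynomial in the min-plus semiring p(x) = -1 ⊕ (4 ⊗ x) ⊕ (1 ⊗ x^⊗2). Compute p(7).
p(7) = -1

A tropical monomial a ⊗ x^⊗i evaluates to a + i · x. Evaluating each term at x = 7:
  Term 0 contributes -1 + 0 · 7 = -1
  Term 1 contributes 4 + 1 · 7 = 11
  Term 2 contributes 1 + 2 · 7 = 15
p(7) = ⊕ of these = min[-1, 11, 15] = -1.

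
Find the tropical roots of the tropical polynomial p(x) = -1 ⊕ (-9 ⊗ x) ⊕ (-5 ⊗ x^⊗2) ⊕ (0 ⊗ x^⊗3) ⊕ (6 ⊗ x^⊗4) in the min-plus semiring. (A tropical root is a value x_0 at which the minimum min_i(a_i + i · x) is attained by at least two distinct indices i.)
Roots: {-6, -5, -4, 8}

Each tropical root is a break point of the lower envelope of the lines y = a_i + i · x (there are 5 lines, with slopes 0, 1, ..., 4). Only the lines that attain the minimum somewhere contribute to roots; other lines are dominated. Here the surviving (envelope) indices are i = 4, i = 3, i = 2, i = 1, i = 0.
Intersections between consecutive envelope lines give the roots: for adjacent envelope indices i < j the intersection is x = (a_i − a_j) / (j − i). Reading off the sorted break points: {-6, -5, -4, 8}.
Verification: at each break x_0, at least two indices attain the minimum of min_i(a_i + i · x_0).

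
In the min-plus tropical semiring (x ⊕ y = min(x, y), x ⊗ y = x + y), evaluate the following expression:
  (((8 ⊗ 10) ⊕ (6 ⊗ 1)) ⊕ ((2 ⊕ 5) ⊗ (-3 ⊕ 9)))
(((8 ⊗ 10) ⊕ (6 ⊗ 1)) ⊕ ((2 ⊕ 5) ⊗ (-3 ⊕ 9))) = -1

Expand innermost to outermost. Recall ⊕ takes the minimum of its arguments and ⊗ takes their sum. Working out the expression (((8 ⊗ 10) ⊕ (6 ⊗ 1)) ⊕ ((2 ⊕ 5) ⊗ (-3 ⊕ 9))) gives -1.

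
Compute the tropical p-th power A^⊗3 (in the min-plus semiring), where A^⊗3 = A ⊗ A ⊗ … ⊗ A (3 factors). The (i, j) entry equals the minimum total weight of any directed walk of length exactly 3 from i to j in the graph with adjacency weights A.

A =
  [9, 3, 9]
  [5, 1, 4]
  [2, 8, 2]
A^⊗3 =
  [9, 5, 8]
  [7, 3, 6]
  [6, 6, 6]

Each entry (A^⊗3)_ij equals the minimum over all length-3 walks i = v_0 → v_1 → … → v_3 = j of Σ_t A[v_t][v_{t+1}]. For example, for (i, j) = (0, 2) we minimise over 9 possible intermediate vertex sequences; the minimum is 8, attained along the walk 0 → 1 → 1 → 2.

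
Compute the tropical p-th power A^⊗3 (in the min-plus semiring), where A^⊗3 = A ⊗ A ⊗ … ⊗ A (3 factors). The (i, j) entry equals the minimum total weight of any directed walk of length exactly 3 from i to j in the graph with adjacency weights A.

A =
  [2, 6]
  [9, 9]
A^⊗3 =
  [6, 10]
  [13, 17]

Each entry (A^⊗3)_ij equals the minimum over all length-3 walks i = v_0 → v_1 → … → v_3 = j of Σ_t A[v_t][v_{t+1}]. For example, for (i, j) = (0, 1) we minimise over 4 possible intermediate vertex sequences; the minimum is 10, attained along the walk 0 → 0 → 0 → 1.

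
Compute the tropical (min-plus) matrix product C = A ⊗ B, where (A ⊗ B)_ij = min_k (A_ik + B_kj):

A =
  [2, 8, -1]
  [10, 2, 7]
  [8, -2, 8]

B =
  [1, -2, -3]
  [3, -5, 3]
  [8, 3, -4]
A ⊗ B =
  [3, 0, -5]
  [5, -3, 3]
  [1, -7, 1]

Apply the min-plus product entry-by-entry:
  C[0][0] = min over k of (A[0][0] + B[0][0] = 2 + 1 = 3, A[0][1] + B[1][0] = 8 + 3 = 11, A[0][2] + B[2][0] = -1 + 8 = 7) = 3 (attained at k = 0)
  C[0][1] = min over k of (A[0][0] + B[0][1] = 2 + -2 = 0, A[0][1] + B[1][1] = 8 + -5 = 3, A[0][2] + B[2][1] = -1 + 3 = 2) = 0 (attained at k = 0)
  C[0][2] = min over k of (A[0][0] + B[0][2] = 2 + -3 = -1, A[0][1] + B[1][2] = 8 + 3 = 11, A[0][2] + B[2][2] = -1 + -4 = -5) = -5 (attained at k = 2)
  C[1][0] = min over k of (A[1][0] + B[0][0] = 10 + 1 = 11, A[1][1] + B[1][0] = 2 + 3 = 5, A[1][2] + B[2][0] = 7 + 8 = 15) = 5 (attained at k = 1)
  C[1][1] = min over k of (A[1][0] + B[0][1] = 10 + -2 = 8, A[1][1] + B[1][1] = 2 + -5 = -3, A[1][2] + B[2][1] = 7 + 3 = 10) = -3 (attained at k = 1)
  C[1][2] = min over k of (A[1][0] + B[0][2] = 10 + -3 = 7, A[1][1] + B[1][2] = 2 + 3 = 5, A[1][2] + B[2][2] = 7 + -4 = 3) = 3 (attained at k = 2)
  C[2][0] = min over k of (A[2][0] + B[0][0] = 8 + 1 = 9, A[2][1] + B[1][0] = -2 + 3 = 1, A[2][2] + B[2][0] = 8 + 8 = 16) = 1 (attained at k = 1)
  C[2][1] = min over k of (A[2][0] + B[0][1] = 8 + -2 = 6, A[2][1] + B[1][1] = -2 + -5 = -7, A[2][2] + B[2][1] = 8 + 3 = 11) = -7 (attained at k = 1)
  C[2][2] = min over k of (A[2][0] + B[0][2] = 8 + -3 = 5, A[2][1] + B[1][2] = -2 + 3 = 1, A[2][2] + B[2][2] = 8 + -4 = 4) = 1 (attained at k = 1)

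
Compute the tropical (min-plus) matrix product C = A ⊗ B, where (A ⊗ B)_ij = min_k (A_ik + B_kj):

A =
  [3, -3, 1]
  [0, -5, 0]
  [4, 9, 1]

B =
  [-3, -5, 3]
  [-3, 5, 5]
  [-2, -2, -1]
A ⊗ B =
  [-6, -2, 0]
  [-8, -5, -1]
  [-1, -1, 0]

Apply the min-plus product entry-by-entry:
  C[0][0] = min over k of (A[0][0] + B[0][0] = 3 + -3 = 0, A[0][1] + B[1][0] = -3 + -3 = -6, A[0][2] + B[2][0] = 1 + -2 = -1) = -6 (attained at k = 1)
  C[0][1] = min over k of (A[0][0] + B[0][1] = 3 + -5 = -2, A[0][1] + B[1][1] = -3 + 5 = 2, A[0][2] + B[2][1] = 1 + -2 = -1) = -2 (attained at k = 0)
  C[0][2] = min over k of (A[0][0] + B[0][2] = 3 + 3 = 6, A[0][1] + B[1][2] = -3 + 5 = 2, A[0][2] + B[2][2] = 1 + -1 = 0) = 0 (attained at k = 2)
  C[1][0] = min over k of (A[1][0] + B[0][0] = 0 + -3 = -3, A[1][1] + B[1][0] = -5 + -3 = -8, A[1][2] + B[2][0] = 0 + -2 = -2) = -8 (attained at k = 1)
  C[1][1] = min over k of (A[1][0] + B[0][1] = 0 + -5 = -5, A[1][1] + B[1][1] = -5 + 5 = 0, A[1][2] + B[2][1] = 0 + -2 = -2) = -5 (attained at k = 0)
  C[1][2] = min over k of (A[1][0] + B[0][2] = 0 + 3 = 3, A[1][1] + B[1][2] = -5 + 5 = 0, A[1][2] + B[2][2] = 0 + -1 = -1) = -1 (attained at k = 2)
  C[2][0] = min over k of (A[2][0] + B[0][0] = 4 + -3 = 1, A[2][1] + B[1][0] = 9 + -3 = 6, A[2][2] + B[2][0] = 1 + -2 = -1) = -1 (attained at k = 2)
  C[2][1] = min over k of (A[2][0] + B[0][1] = 4 + -5 = -1, A[2][1] + B[1][1] = 9 + 5 = 14, A[2][2] + B[2][1] = 1 + -2 = -1) = -1 (attained at k = 0)
  C[2][2] = min over k of (A[2][0] + B[0][2] = 4 + 3 = 7, A[2][1] + B[1][2] = 9 + 5 = 14, A[2][2] + B[2][2] = 1 + -1 = 0) = 0 (attained at k = 2)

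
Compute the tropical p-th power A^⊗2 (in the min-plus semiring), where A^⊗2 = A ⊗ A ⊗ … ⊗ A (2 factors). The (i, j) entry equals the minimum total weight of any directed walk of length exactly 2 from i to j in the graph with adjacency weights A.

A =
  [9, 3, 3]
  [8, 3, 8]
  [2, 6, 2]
A^⊗2 =
  [5, 6, 5]
  [10, 6, 10]
  [4, 5, 4]

Each entry (A^⊗2)_ij equals the minimum over all length-2 walks i = v_0 → v_1 → … → v_2 = j of Σ_t A[v_t][v_{t+1}]. For example, for (i, j) = (0, 2) we minimise over 3 possible intermediate vertex sequences; the minimum is 5, attained along the walk 0 → 2 → 2.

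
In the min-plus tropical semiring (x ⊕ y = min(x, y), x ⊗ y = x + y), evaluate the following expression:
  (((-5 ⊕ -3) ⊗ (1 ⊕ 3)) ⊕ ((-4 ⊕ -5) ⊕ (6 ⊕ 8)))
(((-5 ⊕ -3) ⊗ (1 ⊕ 3)) ⊕ ((-4 ⊕ -5) ⊕ (6 ⊕ 8))) = -5

Expand innermost to outermost. Recall ⊕ takes the minimum of its arguments and ⊗ takes their sum. Working out the expression (((-5 ⊕ -3) ⊗ (1 ⊕ 3)) ⊕ ((-4 ⊕ -5) ⊕ (6 ⊕ 8))) gives -5.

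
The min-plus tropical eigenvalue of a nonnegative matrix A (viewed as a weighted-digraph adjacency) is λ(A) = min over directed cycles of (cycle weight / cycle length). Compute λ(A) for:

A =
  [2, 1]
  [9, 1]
λ(A) = 1

Enumerate directed cycles and compute their means (weight / length). Sample:
  cycle 0 → 0: weight = 2, length = 1, mean = 2/1 ≈ 2.000
  cycle 1 → 1: weight = 1, length = 1, mean = 1/1 ≈ 1.000
  cycle 0 → 1 → 0: weight = 10, length = 2, mean = 10/2 ≈ 5.000
  cycle 1 → 0 → 1: weight = 10, length = 2, mean = 10/2 ≈ 5.000
Minimum mean = 1.000, attained e.g. along the cycle 1 → 1 with weight 1 and length 1. So λ(A) = 1/1 = 1.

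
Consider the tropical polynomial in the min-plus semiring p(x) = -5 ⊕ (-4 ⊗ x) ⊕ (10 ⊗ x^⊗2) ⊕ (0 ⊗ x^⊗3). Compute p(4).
p(4) = -5

A tropical monomial a ⊗ x^⊗i evaluates to a + i · x. Evaluating each term at x = 4:
  Term 0 contributes -5 + 0 · 4 = -5
  Term 1 contributes -4 + 1 · 4 = 0
  Term 2 contributes 10 + 2 · 4 = 18
  Term 3 contributes 0 + 3 · 4 = 12
p(4) = ⊕ of these = min[-5, 0, 18, 12] = -5.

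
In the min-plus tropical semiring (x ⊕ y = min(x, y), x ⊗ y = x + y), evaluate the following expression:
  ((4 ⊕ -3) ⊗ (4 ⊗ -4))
((4 ⊕ -3) ⊗ (4 ⊗ -4)) = -3

Expand innermost to outermost. Recall ⊕ takes the minimum of its arguments and ⊗ takes their sum. Working out the expression ((4 ⊕ -3) ⊗ (4 ⊗ -4)) gives -3.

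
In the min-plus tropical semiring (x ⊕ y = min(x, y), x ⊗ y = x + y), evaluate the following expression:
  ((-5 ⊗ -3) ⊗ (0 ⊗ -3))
((-5 ⊗ -3) ⊗ (0 ⊗ -3)) = -11

Expand innermost to outermost. Recall ⊕ takes the minimum of its arguments and ⊗ takes their sum. Working out the expression ((-5 ⊗ -3) ⊗ (0 ⊗ -3)) gives -11.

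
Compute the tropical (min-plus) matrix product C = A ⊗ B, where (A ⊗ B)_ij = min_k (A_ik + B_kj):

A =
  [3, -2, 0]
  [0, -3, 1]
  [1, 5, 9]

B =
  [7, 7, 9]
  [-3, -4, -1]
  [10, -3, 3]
A ⊗ B =
  [-5, -6, -3]
  [-6, -7, -4]
  [2, 1, 4]

Apply the min-plus product entry-by-entry:
  C[0][0] = min over k of (A[0][0] + B[0][0] = 3 + 7 = 10, A[0][1] + B[1][0] = -2 + -3 = -5, A[0][2] + B[2][0] = 0 + 10 = 10) = -5 (attained at k = 1)
  C[0][1] = min over k of (A[0][0] + B[0][1] = 3 + 7 = 10, A[0][1] + B[1][1] = -2 + -4 = -6, A[0][2] + B[2][1] = 0 + -3 = -3) = -6 (attained at k = 1)
  C[0][2] = min over k of (A[0][0] + B[0][2] = 3 + 9 = 12, A[0][1] + B[1][2] = -2 + -1 = -3, A[0][2] + B[2][2] = 0 + 3 = 3) = -3 (attained at k = 1)
  C[1][0] = min over k of (A[1][0] + B[0][0] = 0 + 7 = 7, A[1][1] + B[1][0] = -3 + -3 = -6, A[1][2] + B[2][0] = 1 + 10 = 11) = -6 (attained at k = 1)
  C[1][1] = min over k of (A[1][0] + B[0][1] = 0 + 7 = 7, A[1][1] + B[1][1] = -3 + -4 = -7, A[1][2] + B[2][1] = 1 + -3 = -2) = -7 (attained at k = 1)
  C[1][2] = min over k of (A[1][0] + B[0][2] = 0 + 9 = 9, A[1][1] + B[1][2] = -3 + -1 = -4, A[1][2] + B[2][2] = 1 + 3 = 4) = -4 (attained at k = 1)
  C[2][0] = min over k of (A[2][0] + B[0][0] = 1 + 7 = 8, A[2][1] + B[1][0] = 5 + -3 = 2, A[2][2] + B[2][0] = 9 + 10 = 19) = 2 (attained at k = 1)
  C[2][1] = min over k of (A[2][0] + B[0][1] = 1 + 7 = 8, A[2][1] + B[1][1] = 5 + -4 = 1, A[2][2] + B[2][1] = 9 + -3 = 6) = 1 (attained at k = 1)
  C[2][2] = min over k of (A[2][0] + B[0][2] = 1 + 9 = 10, A[2][1] + B[1][2] = 5 + -1 = 4, A[2][2] + B[2][2] = 9 + 3 = 12) = 4 (attained at k = 1)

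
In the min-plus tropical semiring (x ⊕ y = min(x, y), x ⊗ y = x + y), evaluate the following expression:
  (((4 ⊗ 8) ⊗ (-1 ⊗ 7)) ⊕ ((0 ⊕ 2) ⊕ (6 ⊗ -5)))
(((4 ⊗ 8) ⊗ (-1 ⊗ 7)) ⊕ ((0 ⊕ 2) ⊕ (6 ⊗ -5))) = 0

Expand innermost to outermost. Recall ⊕ takes the minimum of its arguments and ⊗ takes their sum. Working out the expression (((4 ⊗ 8) ⊗ (-1 ⊗ 7)) ⊕ ((0 ⊕ 2) ⊕ (6 ⊗ -5))) gives 0.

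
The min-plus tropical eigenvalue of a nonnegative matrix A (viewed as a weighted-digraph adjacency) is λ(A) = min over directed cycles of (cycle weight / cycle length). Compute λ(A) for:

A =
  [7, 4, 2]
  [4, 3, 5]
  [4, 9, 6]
λ(A) = 3

Enumerate directed cycles and compute their means (weight / length). Sample:
  cycle 0 → 0: weight = 7, length = 1, mean = 7/1 ≈ 7.000
  cycle 1 → 1: weight = 3, length = 1, mean = 3/1 ≈ 3.000
  cycle 2 → 2: weight = 6, length = 1, mean = 6/1 ≈ 6.000
  cycle 0 → 1 → 0: weight = 8, length = 2, mean = 8/2 ≈ 4.000
  cycle 0 → 2 → 0: weight = 6, length = 2, mean = 6/2 ≈ 3.000
  cycle 1 → 0 → 1: weight = 8, length = 2, mean = 8/2 ≈ 4.000
Minimum mean = 3.000, attained e.g. along the cycle 1 → 1 with weight 3 and length 1. So λ(A) = 3/1 = 3.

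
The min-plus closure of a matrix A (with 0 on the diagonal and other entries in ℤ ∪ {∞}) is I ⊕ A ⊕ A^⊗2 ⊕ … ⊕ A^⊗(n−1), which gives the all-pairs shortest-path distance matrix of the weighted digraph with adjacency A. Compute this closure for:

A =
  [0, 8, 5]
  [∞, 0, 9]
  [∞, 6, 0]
Closure =
  [0, 8, 5]
  [∞, 0, 9]
  [∞, 6, 0]

This is the Floyd-Warshall all-pairs shortest-path computation. For each intermediate vertex k = 0, 1, …, 2, update dist[i][j] ← min(dist[i][j], dist[i][k] + dist[k][j]). The final matrix gives, for each (i, j), the minimum total weight of any directed path from i to j (possibly empty when i = j).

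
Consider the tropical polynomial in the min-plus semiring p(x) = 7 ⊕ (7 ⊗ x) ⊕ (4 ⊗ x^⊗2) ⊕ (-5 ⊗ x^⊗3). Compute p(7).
p(7) = 7

A tropical monomial a ⊗ x^⊗i evaluates to a + i · x. Evaluating each term at x = 7:
  Term 0 contributes 7 + 0 · 7 = 7
  Term 1 contributes 7 + 1 · 7 = 14
  Term 2 contributes 4 + 2 · 7 = 18
  Term 3 contributes -5 + 3 · 7 = 16
p(7) = ⊕ of these = min[7, 14, 18, 16] = 7.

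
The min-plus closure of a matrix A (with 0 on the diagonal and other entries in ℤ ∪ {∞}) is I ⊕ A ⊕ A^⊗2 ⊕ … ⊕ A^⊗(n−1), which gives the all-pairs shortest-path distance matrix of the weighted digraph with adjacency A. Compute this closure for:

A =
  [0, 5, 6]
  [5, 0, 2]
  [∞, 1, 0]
Closure =
  [0, 5, 6]
  [5, 0, 2]
  [6, 1, 0]

This is the Floyd-Warshall all-pairs shortest-path computation. For each intermediate vertex k = 0, 1, …, 2, update dist[i][j] ← min(dist[i][j], dist[i][k] + dist[k][j]). The final matrix gives, for each (i, j), the minimum total weight of any directed path from i to j (possibly empty when i = j).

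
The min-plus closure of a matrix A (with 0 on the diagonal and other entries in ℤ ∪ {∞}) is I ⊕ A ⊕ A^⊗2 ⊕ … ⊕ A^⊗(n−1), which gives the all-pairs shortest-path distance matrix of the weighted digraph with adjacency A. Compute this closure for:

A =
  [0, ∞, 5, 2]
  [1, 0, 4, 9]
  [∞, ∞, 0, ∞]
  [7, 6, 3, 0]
Closure =
  [0, 8, 5, 2]
  [1, 0, 4, 3]
  [∞, ∞, 0, ∞]
  [7, 6, 3, 0]

This is the Floyd-Warshall all-pairs shortest-path computation. For each intermediate vertex k = 0, 1, …, 3, update dist[i][j] ← min(dist[i][j], dist[i][k] + dist[k][j]). The final matrix gives, for each (i, j), the minimum total weight of any directed path from i to j (possibly empty when i = j).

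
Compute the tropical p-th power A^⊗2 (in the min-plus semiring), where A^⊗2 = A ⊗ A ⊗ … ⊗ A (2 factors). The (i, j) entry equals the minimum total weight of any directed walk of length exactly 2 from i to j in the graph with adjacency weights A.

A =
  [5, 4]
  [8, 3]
A^⊗2 =
  [10, 7]
  [11, 6]

Each entry (A^⊗2)_ij equals the minimum over all length-2 walks i = v_0 → v_1 → … → v_2 = j of Σ_t A[v_t][v_{t+1}]. For example, for (i, j) = (0, 1) we minimise over 2 possible intermediate vertex sequences; the minimum is 7, attained along the walk 0 → 1 → 1.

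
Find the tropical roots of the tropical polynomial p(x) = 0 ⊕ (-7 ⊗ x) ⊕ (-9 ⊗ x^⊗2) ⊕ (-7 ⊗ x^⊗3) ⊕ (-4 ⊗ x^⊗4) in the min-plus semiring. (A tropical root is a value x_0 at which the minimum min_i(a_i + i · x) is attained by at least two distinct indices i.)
Roots: {-3, -2, 2, 7}

Each tropical root is a break point of the lower envelope of the lines y = a_i + i · x (there are 5 lines, with slopes 0, 1, ..., 4). Only the lines that attain the minimum somewhere contribute to roots; other lines are dominated. Here the surviving (envelope) indices are i = 4, i = 3, i = 2, i = 1, i = 0.
Intersections between consecutive envelope lines give the roots: for adjacent envelope indices i < j the intersection is x = (a_i − a_j) / (j − i). Reading off the sorted break points: {-3, -2, 2, 7}.
Verification: at each break x_0, at least two indices attain the minimum of min_i(a_i + i · x_0).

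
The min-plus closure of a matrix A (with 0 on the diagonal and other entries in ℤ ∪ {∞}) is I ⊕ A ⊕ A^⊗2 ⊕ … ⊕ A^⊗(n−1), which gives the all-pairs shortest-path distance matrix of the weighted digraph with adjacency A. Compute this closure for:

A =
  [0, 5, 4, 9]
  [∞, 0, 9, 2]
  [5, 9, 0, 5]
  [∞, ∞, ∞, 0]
Closure =
  [0, 5, 4, 7]
  [14, 0, 9, 2]
  [5, 9, 0, 5]
  [∞, ∞, ∞, 0]

This is the Floyd-Warshall all-pairs shortest-path computation. For each intermediate vertex k = 0, 1, …, 3, update dist[i][j] ← min(dist[i][j], dist[i][k] + dist[k][j]). The final matrix gives, for each (i, j), the minimum total weight of any directed path from i to j (possibly empty when i = j).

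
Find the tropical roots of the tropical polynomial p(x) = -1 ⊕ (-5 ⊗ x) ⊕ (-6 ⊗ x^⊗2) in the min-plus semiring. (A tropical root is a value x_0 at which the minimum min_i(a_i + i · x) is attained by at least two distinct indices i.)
Roots: {1, 4}

Each tropical root is a break point of the lower envelope of the lines y = a_i + i · x (there are 3 lines, with slopes 0, 1, ..., 2). Only the lines that attain the minimum somewhere contribute to roots; other lines are dominated. Here the surviving (envelope) indices are i = 2, i = 1, i = 0.
Intersections between consecutive envelope lines give the roots: for adjacent envelope indices i < j the intersection is x = (a_i − a_j) / (j − i). Reading off the sorted break points: {1, 4}.
Verification: at each break x_0, at least two indices attain the minimum of min_i(a_i + i · x_0).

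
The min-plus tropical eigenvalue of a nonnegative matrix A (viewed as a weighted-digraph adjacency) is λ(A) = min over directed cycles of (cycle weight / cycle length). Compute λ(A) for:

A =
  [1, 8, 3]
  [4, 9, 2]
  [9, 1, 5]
λ(A) = 1

Enumerate directed cycles and compute their means (weight / length). Sample:
  cycle 0 → 0: weight = 1, length = 1, mean = 1/1 ≈ 1.000
  cycle 1 → 1: weight = 9, length = 1, mean = 9/1 ≈ 9.000
  cycle 2 → 2: weight = 5, length = 1, mean = 5/1 ≈ 5.000
  cycle 0 → 1 → 0: weight = 12, length = 2, mean = 12/2 ≈ 6.000
  cycle 0 → 2 → 0: weight = 12, length = 2, mean = 12/2 ≈ 6.000
  cycle 1 → 0 → 1: weight = 12, length = 2, mean = 12/2 ≈ 6.000
Minimum mean = 1.000, attained e.g. along the cycle 0 → 0 with weight 1 and length 1. So λ(A) = 1/1 = 1.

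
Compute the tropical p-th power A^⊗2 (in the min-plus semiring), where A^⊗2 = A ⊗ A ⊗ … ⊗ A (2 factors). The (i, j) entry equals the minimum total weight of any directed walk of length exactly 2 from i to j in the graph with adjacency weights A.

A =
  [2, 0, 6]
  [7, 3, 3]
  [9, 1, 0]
A^⊗2 =
  [4, 2, 3]
  [9, 4, 3]
  [8, 1, 0]

Each entry (A^⊗2)_ij equals the minimum over all length-2 walks i = v_0 → v_1 → … → v_2 = j of Σ_t A[v_t][v_{t+1}]. For example, for (i, j) = (0, 2) we minimise over 3 possible intermediate vertex sequences; the minimum is 3, attained along the walk 0 → 1 → 2.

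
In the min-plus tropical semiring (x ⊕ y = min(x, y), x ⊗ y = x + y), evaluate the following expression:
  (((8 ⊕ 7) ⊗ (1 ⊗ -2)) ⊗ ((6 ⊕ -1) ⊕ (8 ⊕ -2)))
(((8 ⊕ 7) ⊗ (1 ⊗ -2)) ⊗ ((6 ⊕ -1) ⊕ (8 ⊕ -2))) = 4

Expand innermost to outermost. Recall ⊕ takes the minimum of its arguments and ⊗ takes their sum. Working out the expression (((8 ⊕ 7) ⊗ (1 ⊗ -2)) ⊗ ((6 ⊕ -1) ⊕ (8 ⊕ -2))) gives 4.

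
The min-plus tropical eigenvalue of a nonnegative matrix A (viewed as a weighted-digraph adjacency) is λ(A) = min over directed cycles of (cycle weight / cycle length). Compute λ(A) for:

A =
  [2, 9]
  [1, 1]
λ(A) = 1

Enumerate directed cycles and compute their means (weight / length). Sample:
  cycle 0 → 0: weight = 2, length = 1, mean = 2/1 ≈ 2.000
  cycle 1 → 1: weight = 1, length = 1, mean = 1/1 ≈ 1.000
  cycle 0 → 1 → 0: weight = 10, length = 2, mean = 10/2 ≈ 5.000
  cycle 1 → 0 → 1: weight = 10, length = 2, mean = 10/2 ≈ 5.000
Minimum mean = 1.000, attained e.g. along the cycle 1 → 1 with weight 1 and length 1. So λ(A) = 1/1 = 1.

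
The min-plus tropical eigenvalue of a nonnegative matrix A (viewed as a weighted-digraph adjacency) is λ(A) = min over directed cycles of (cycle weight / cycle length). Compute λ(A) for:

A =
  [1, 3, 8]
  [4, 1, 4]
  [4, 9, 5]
λ(A) = 1

Enumerate directed cycles and compute their means (weight / length). Sample:
  cycle 0 → 0: weight = 1, length = 1, mean = 1/1 ≈ 1.000
  cycle 1 → 1: weight = 1, length = 1, mean = 1/1 ≈ 1.000
  cycle 2 → 2: weight = 5, length = 1, mean = 5/1 ≈ 5.000
  cycle 0 → 1 → 0: weight = 7, length = 2, mean = 7/2 ≈ 3.500
  cycle 0 → 2 → 0: weight = 12, length = 2, mean = 12/2 ≈ 6.000
  cycle 1 → 0 → 1: weight = 7, length = 2, mean = 7/2 ≈ 3.500
Minimum mean = 1.000, attained e.g. along the cycle 0 → 0 with weight 1 and length 1. So λ(A) = 1/1 = 1.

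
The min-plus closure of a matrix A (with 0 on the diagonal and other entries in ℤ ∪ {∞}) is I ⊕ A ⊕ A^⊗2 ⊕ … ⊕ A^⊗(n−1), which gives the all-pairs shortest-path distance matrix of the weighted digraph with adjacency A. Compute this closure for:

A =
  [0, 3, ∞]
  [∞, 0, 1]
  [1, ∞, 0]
Closure =
  [0, 3, 4]
  [2, 0, 1]
  [1, 4, 0]

This is the Floyd-Warshall all-pairs shortest-path computation. For each intermediate vertex k = 0, 1, …, 2, update dist[i][j] ← min(dist[i][j], dist[i][k] + dist[k][j]). The final matrix gives, for each (i, j), the minimum total weight of any directed path from i to j (possibly empty when i = j).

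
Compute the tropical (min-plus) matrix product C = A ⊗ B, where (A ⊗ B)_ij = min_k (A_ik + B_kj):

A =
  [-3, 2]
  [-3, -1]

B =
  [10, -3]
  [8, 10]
A ⊗ B =
  [7, -6]
  [7, -6]

Apply the min-plus product entry-by-entry:
  C[0][0] = min over k of (A[0][0] + B[0][0] = -3 + 10 = 7, A[0][1] + B[1][0] = 2 + 8 = 10) = 7 (attained at k = 0)
  C[0][1] = min over k of (A[0][0] + B[0][1] = -3 + -3 = -6, A[0][1] + B[1][1] = 2 + 10 = 12) = -6 (attained at k = 0)
  C[1][0] = min over k of (A[1][0] + B[0][0] = -3 + 10 = 7, A[1][1] + B[1][0] = -1 + 8 = 7) = 7 (attained at k = 0)
  C[1][1] = min over k of (A[1][0] + B[0][1] = -3 + -3 = -6, A[1][1] + B[1][1] = -1 + 10 = 9) = -6 (attained at k = 0)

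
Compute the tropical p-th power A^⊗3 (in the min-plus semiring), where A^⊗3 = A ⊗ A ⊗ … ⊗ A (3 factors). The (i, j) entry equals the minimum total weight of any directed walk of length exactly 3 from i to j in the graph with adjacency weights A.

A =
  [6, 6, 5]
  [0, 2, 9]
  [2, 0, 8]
A^⊗3 =
  [5, 7, 11]
  [4, 5, 7]
  [2, 4, 5]

Each entry (A^⊗3)_ij equals the minimum over all length-3 walks i = v_0 → v_1 → … → v_3 = j of Σ_t A[v_t][v_{t+1}]. For example, for (i, j) = (0, 2) we minimise over 9 possible intermediate vertex sequences; the minimum is 11, attained along the walk 0 → 1 → 0 → 2.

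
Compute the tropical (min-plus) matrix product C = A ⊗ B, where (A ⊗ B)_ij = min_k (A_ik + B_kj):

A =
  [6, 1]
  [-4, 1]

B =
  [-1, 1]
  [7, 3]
A ⊗ B =
  [5, 4]
  [-5, -3]

Apply the min-plus product entry-by-entry:
  C[0][0] = min over k of (A[0][0] + B[0][0] = 6 + -1 = 5, A[0][1] + B[1][0] = 1 + 7 = 8) = 5 (attained at k = 0)
  C[0][1] = min over k of (A[0][0] + B[0][1] = 6 + 1 = 7, A[0][1] + B[1][1] = 1 + 3 = 4) = 4 (attained at k = 1)
  C[1][0] = min over k of (A[1][0] + B[0][0] = -4 + -1 = -5, A[1][1] + B[1][0] = 1 + 7 = 8) = -5 (attained at k = 0)
  C[1][1] = min over k of (A[1][0] + B[0][1] = -4 + 1 = -3, A[1][1] + B[1][1] = 1 + 3 = 4) = -3 (attained at k = 0)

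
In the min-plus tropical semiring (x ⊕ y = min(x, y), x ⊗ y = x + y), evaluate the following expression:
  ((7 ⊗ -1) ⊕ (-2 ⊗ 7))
((7 ⊗ -1) ⊕ (-2 ⊗ 7)) = 5

Expand innermost to outermost. Recall ⊕ takes the minimum of its arguments and ⊗ takes their sum. Working out the expression ((7 ⊗ -1) ⊕ (-2 ⊗ 7)) gives 5.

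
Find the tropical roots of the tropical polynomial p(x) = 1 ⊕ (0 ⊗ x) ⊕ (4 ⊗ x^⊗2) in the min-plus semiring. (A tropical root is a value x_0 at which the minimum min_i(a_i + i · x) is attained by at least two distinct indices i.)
Roots: {-4, 1}

Each tropical root is a break point of the lower envelope of the lines y = a_i + i · x (there are 3 lines, with slopes 0, 1, ..., 2). Only the lines that attain the minimum somewhere contribute to roots; other lines are dominated. Here the surviving (envelope) indices are i = 2, i = 1, i = 0.
Intersections between consecutive envelope lines give the roots: for adjacent envelope indices i < j the intersection is x = (a_i − a_j) / (j − i). Reading off the sorted break points: {-4, 1}.
Verification: at each break x_0, at least two indices attain the minimum of min_i(a_i + i · x_0).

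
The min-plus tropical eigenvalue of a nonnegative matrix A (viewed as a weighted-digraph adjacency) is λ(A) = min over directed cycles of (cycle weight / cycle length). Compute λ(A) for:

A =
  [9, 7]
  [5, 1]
λ(A) = 1

Enumerate directed cycles and compute their means (weight / length). Sample:
  cycle 0 → 0: weight = 9, length = 1, mean = 9/1 ≈ 9.000
  cycle 1 → 1: weight = 1, length = 1, mean = 1/1 ≈ 1.000
  cycle 0 → 1 → 0: weight = 12, length = 2, mean = 12/2 ≈ 6.000
  cycle 1 → 0 → 1: weight = 12, length = 2, mean = 12/2 ≈ 6.000
Minimum mean = 1.000, attained e.g. along the cycle 1 → 1 with weight 1 and length 1. So λ(A) = 1/1 = 1.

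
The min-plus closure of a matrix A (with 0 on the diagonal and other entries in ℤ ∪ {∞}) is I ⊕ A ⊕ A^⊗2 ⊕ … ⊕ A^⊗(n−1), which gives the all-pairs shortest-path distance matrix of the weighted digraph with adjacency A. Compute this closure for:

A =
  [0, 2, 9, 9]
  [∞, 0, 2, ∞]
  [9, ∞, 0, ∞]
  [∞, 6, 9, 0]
Closure =
  [0, 2, 4, 9]
  [11, 0, 2, 20]
  [9, 11, 0, 18]
  [17, 6, 8, 0]

This is the Floyd-Warshall all-pairs shortest-path computation. For each intermediate vertex k = 0, 1, …, 3, update dist[i][j] ← min(dist[i][j], dist[i][k] + dist[k][j]). The final matrix gives, for each (i, j), the minimum total weight of any directed path from i to j (possibly empty when i = j).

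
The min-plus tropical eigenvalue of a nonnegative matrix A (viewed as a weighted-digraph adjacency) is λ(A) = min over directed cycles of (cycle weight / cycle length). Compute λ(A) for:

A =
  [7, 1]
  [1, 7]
λ(A) = 1

Enumerate directed cycles and compute their means (weight / length). Sample:
  cycle 0 → 0: weight = 7, length = 1, mean = 7/1 ≈ 7.000
  cycle 1 → 1: weight = 7, length = 1, mean = 7/1 ≈ 7.000
  cycle 0 → 1 → 0: weight = 2, length = 2, mean = 2/2 ≈ 1.000
  cycle 1 → 0 → 1: weight = 2, length = 2, mean = 2/2 ≈ 1.000
Minimum mean = 1.000, attained e.g. along the cycle 0 → 1 → 0 with weight 2 and length 2. So λ(A) = 2/2 = 1.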